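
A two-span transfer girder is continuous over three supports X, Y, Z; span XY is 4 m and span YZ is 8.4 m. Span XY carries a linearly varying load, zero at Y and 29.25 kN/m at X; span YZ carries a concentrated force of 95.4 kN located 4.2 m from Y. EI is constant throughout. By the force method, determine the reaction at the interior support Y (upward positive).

Take M_Y as the redundant. Released structure: two simple spans XY and YZ with a hinge at Y.
End slopes at the hinge Y, treating each span as simply supported:
  span XY: triangular load, peak 29.25: 7w₀L³/(360EI) = 36.4/EI
  span YZ: point load 95.4 at a = 4.2: Pab(L + b)/(6LEI) = 420.7/EI
  relative rotation θ_0 = (36.4 + 420.7)/EI = 457.1/EI
A unit hogging moment at Y produces rotation L₁/(3EI) + L₂/(3EI) = 4.133/EI.
Compatibility: M_Y·(L₁+L₂)/(3EI) = θ_0, giving M_Y = 110.6 kN·m (hogging).
Span XY, ΣM about X with M_Y applied at Y: R_Y^{XY}·4 = 78 + 110.6, so R_Y^{XY} = 47.15 kN and R_X = 58.5 − 47.15 = 11.35 kN.
Span YZ, ΣM about Z: R_Y^{YZ}·8.4 = 400.7 + 110.6, so R_Y^{YZ} = 60.87 kN and R_Z = 95.4 − 60.87 = 34.53 kN.
R_Y = 47.15 + 60.87 = 108 kN.

R_Y = 108 kN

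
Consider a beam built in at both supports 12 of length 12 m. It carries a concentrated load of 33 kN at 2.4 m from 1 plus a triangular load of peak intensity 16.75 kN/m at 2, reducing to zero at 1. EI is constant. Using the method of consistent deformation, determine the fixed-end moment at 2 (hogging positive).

M_2 = 133.3 kN·m

Take the two fixed-end moments M_1, M_2 as redundants; the released structure is the simple span 12.
On the primary (simply-supported) span, the end slopes from the loading are:
  at 1: point load 33 at a = 2.4: Pab(L + b)/(6LEI) = 228.1/EI
  at 2: point load 33 at a = 2.4: Pab(L + a)/(6LEI) = 152.1/EI
  at 1: triangular load, peak 16.75: 7w₀L³/(360EI) = 562.8/EI
  at 2: triangular load, peak 16.75: w₀L³/(45EI) = 643.2/EI
  θ_10 = 790.9/EI,  θ_20 = 795.3/EI
Flexibility coefficients: a unit moment at one end gives L/(3EI) there and L/(6EI) at the far end, so f₁₁ = f₂₂ = 4/EI and f₁₂ = f₂₁ = 2/EI.
Compatibility — zero rotation at each built-in end:
  4 M_1 + 2 M_2 = 790.9
  2 M_1 + 4 M_2 = 795.3
Solving the pair gives M_1 = 131.1 kN·m and M_2 = 133.3 kN·m (hogging).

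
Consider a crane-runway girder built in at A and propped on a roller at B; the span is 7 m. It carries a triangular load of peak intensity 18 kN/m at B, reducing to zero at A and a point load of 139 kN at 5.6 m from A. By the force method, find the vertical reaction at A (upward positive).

Choose R_B as the redundant. The primary structure is the cantilever fixed at A.
Free-end deflection of the primary structure under the applied loading (downward +):
  triangular load, peak 18 at the free end: 11w₀L⁴/(120EI) = 3962/EI
  point load 139 at a = 5.6: Pa²(3L − a)/(6EI) = 11188/EI
  δ_0 = 15150/EI
Flexibility coefficient — unit upward force at B: δ_{BB} = L³/(3EI) = 114.3/EI.
Compatibility at B: δ_0 − R_B·δ_{BB} = 0, so R_B = 15150/114.3 = 132.5 kN.
Vertical equilibrium: R_A = ΣP − R_B = 202 − 132.5 = 69.49 kN.

R_A = 69.49 kN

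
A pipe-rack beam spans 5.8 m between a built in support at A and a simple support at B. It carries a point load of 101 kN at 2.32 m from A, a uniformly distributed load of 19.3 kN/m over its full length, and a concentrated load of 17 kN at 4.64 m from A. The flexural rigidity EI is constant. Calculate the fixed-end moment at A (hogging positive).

Release the roller at B. Primary structure: cantilever fixed at A.
Deflection at B on the released cantilever, summing each load's contribution:
  point load 101 at a = 2.32: Pa²(3L − a)/(6EI) = 1366/EI
  UDL 19.3: wL⁴/(8EI) = 2730/EI
  point load 17 at a = 4.64: Pa²(3L − a)/(6EI) = 778.4/EI
  δ_0 = 4875/EI
Flexibility coefficient — unit upward force at B: δ_{BB} = L³/(3EI) = 65.04/EI.
The prop prevents deflection at B: R_B = δ_0/δ_{BB} = 4875/65.04 = 74.95 kN.
Moment equilibrium about A: M_A = Σ(load moments about A) − R_B·L = 637.8 − 74.95×5.8 = 203.1 kN·m.

M_A = 203.1 kN·m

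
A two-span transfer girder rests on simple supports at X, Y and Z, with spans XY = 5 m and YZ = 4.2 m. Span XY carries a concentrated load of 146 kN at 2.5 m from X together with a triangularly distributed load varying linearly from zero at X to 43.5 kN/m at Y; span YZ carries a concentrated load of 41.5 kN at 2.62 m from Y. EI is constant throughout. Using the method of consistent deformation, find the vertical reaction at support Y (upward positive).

Release continuity at Y by inserting a hinge; the redundant is the internal moment M_Y. The primary structure is two simply-supported spans XY and YZ.
End slopes at the hinge Y, treating each span as simply supported:
  span XY: point load 146 at a = 2.5: Pab(L + a)/(6LEI) = 228.1/EI
  span XY: triangular load, peak 43.5: w₀L³/(45EI) = 120.8/EI
  span YZ: point load 41.5 at a = 2.62: Pab(L + b)/(6LEI) = 39.4/EI
  relative rotation θ_0 = (349 + 39.4)/EI = 388.4/EI
A unit hogging moment at Y produces rotation L₁/(3EI) + L₂/(3EI) = 3.067/EI.
Slope continuity at Y: θ_0 = M_Y·3.067/EI, so M_Y = 388.4/3.067 = 126.6 kN·m (hogging).
Span XY, ΣM about X with M_Y applied at Y: R_Y^{XY}·5 = 727.5 + 126.6, so R_Y^{XY} = 170.8 kN and R_X = 254.8 − 170.8 = 83.92 kN.
Span YZ, ΣM about Z: R_Y^{YZ}·4.2 = 65.57 + 126.6, so R_Y^{YZ} = 45.76 kN and R_Z = 41.5 − 45.76 = -4.264 kN.
R_Y = 170.8 + 45.76 = 216.6 kN.

R_Y = 216.6 kN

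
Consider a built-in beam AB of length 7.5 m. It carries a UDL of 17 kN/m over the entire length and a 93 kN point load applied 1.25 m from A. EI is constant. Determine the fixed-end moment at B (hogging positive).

M_B = 95.83 kN·m

Take the two fixed-end moments M_A, M_B as redundants; the released structure is the simple span AB.
Simple-span end rotations at A and B under the given loads:
  at A: UDL 17: wL³/(24EI) = 298.8/EI
  at B: UDL 17: wL³/(24EI) = 298.8/EI
  at A: point load 93 at a = 1.25: Pab(L + b)/(6LEI) = 222/EI
  at B: point load 93 at a = 1.25: Pab(L + a)/(6LEI) = 141.3/EI
  θ_A0 = 520.8/EI,  θ_B0 = 440.1/EI
Flexibility coefficients: a unit moment at one end gives L/(3EI) there and L/(6EI) at the far end, so f₁₁ = f₂₂ = 2.5/EI and f₁₂ = f₂₁ = 1.25/EI.
Compatibility — zero rotation at each built-in end:
  2.5 M_A + 1.25 M_B = 520.8
  1.25 M_A + 2.5 M_B = 440.1
Solving the pair gives M_A = 160.4 kN·m and M_B = 95.83 kN·m (hogging).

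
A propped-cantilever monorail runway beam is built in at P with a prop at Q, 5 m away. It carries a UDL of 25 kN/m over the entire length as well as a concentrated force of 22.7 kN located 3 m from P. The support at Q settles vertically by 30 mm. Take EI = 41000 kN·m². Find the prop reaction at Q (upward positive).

Choose R_Q as the redundant. The primary structure is the cantilever fixed at P.
Primary-structure tip deflection at Q by superposition:
  UDL 25: wL⁴/(8EI) = 1953/EI
  point load 22.7 at a = 3: Pa²(3L − a)/(6EI) = 408.6/EI
  δ_0 = 2362/EI
Flexibility coefficient — unit upward force at Q: δ_{QQ} = L³/(3EI) = 41.67/EI.
With EI = 41000 kN·m²: δ_0 = 0.057603 m and δ_{QQ} = 0.001016 m/kN.
Compatibility — the beam at Q must follow the support down by 0.03 m: δ_0 − R_Q·δ_{QQ} = 0.03, so R_Q = (0.057603 − 0.03)/0.001016 = 27.16 kN.

R_Q = 27.16 kN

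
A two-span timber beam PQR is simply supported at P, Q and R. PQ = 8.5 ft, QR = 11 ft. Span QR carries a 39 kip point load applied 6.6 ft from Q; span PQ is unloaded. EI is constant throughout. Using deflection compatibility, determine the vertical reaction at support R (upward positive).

Release continuity at Q by inserting a hinge; the redundant is the internal moment M_Q. The primary structure is two simply-supported spans PQ and QR.
Rotations at Q on the released spans (each span's end-slope, ×1/EI):
  span QR: point load 39 at a = 6.6: Pab(L + b)/(6LEI) = 264.3/EI
  relative rotation θ_0 = (0 + 264.3)/EI = 264.3/EI
A unit hogging moment at Q produces rotation L₁/(3EI) + L₂/(3EI) = 6.5/EI.
Compatibility: M_Q·(L₁+L₂)/(3EI) = θ_0, giving M_Q = 40.66 kip·ft (hogging).
Span QR, ΣM about R: R_Q^{QR}·11 = 171.6 + 40.66, so R_Q^{QR} = 19.3 kip and R_R = 39 − 19.3 = 19.7 kip.

R_R = 19.7 kip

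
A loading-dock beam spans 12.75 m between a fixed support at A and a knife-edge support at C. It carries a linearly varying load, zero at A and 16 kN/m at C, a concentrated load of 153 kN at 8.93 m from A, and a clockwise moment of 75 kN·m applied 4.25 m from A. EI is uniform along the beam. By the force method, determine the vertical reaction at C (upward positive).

Take the reaction at C as the redundant and release it; the primary structure is a cantilever fixed at A.
Downward deflection at the released point C due to the loads:
  triangular load, peak 16 at the free end: 11w₀L⁴/(120EI) = 38759/EI
  point load 153 at a = 8.93: Pa²(3L − a)/(6EI) = 59622/EI
  clockwise couple 75 at a = 4.25: M₀a(2L − a)/(2EI) = 3387/EI
  δ_0 = 101768/EI
Tip deflection under a unit load at C: L³/(3EI) = 690.9/EI.
The prop prevents deflection at C: R_C = δ_0/δ_{CC} = 101768/690.9 = 147.3 kN.

R_C = 147.3 kN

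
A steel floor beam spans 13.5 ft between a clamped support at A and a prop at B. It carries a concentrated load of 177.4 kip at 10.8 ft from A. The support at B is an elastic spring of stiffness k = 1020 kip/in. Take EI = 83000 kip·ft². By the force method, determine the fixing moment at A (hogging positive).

Choose R_B as the redundant. The primary structure is the cantilever fixed at A.
Free-end deflection of the primary structure under the applied loading (downward +):
  point load 177.4 at a = 10.8: Pa²(3L − a)/(6EI) = 102425/EI
Flexibility coefficient — unit upward force at B: δ_{BB} = L³/(3EI) = 820.1/EI.
With EI = 83000 kip·ft²: δ_0 = 1.234 ft and δ_{BB} = 0.009881 ft/kip.
Compatibility — the spring shortens by R_B/k under the reaction it provides: δ_0 − R_B·δ_{BB} = R_B/k. With 1/k = 1/(1020×12) ft/kip = 0.000082 ft/kip, R_B = δ_0 / (δ_{BB} + 1/k) = 1.234 / (0.009881 + 0.000082) = 123.9 kip.
Moment equilibrium about A: M_A = Σ(load moments about A) − R_B·L = 1916 − 123.9×13.5 = 243.7 kip·ft.

M_A = 243.7 kip·ft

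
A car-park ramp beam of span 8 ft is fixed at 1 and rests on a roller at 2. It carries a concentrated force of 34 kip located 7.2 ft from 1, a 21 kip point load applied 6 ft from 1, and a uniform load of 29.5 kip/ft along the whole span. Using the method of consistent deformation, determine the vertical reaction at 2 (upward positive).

Take the reaction at 2 as the redundant and release it; the primary structure is a cantilever fixed at 1.
Free-end deflection of the primary structure under the applied loading (downward +):
  point load 34 at a = 7.2: Pa²(3L − a)/(6EI) = 4935/EI
  point load 21 at a = 6: Pa²(3L − a)/(6EI) = 2268/EI
  UDL 29.5: wL⁴/(8EI) = 15104/EI
  δ_0 = 22307/EI
Tip deflection under a unit load at 2: L³/(3EI) = 170.7/EI.
The prop prevents deflection at 2: R_2 = δ_0/δ_{22} = 22307/170.7 = 130.7 kip.

R_2 = 130.7 kip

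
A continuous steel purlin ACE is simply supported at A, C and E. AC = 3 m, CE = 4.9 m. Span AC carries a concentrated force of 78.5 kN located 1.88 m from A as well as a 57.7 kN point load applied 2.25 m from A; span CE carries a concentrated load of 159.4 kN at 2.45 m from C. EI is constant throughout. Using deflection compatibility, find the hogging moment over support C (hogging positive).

M_C = 118.6 kN·m

Release continuity at C by inserting a hinge; the redundant is the internal moment M_C. The primary structure is two simply-supported spans AC and CE.
Discontinuity in slope at C on the released structure — sum the simple-span end rotations:
  span AC: point load 78.5 at a = 1.88: Pab(L + a)/(6LEI) = 44.81/EI
  span AC: point load 57.7 at a = 2.25: Pab(L + a)/(6LEI) = 28.4/EI
  span CE: point load 159.4 at a = 2.45: Pab(L + b)/(6LEI) = 239.2/EI
  relative rotation θ_0 = (73.21 + 239.2)/EI = 312.4/EI
A unit hogging moment at C produces rotation L₁/(3EI) + L₂/(3EI) = 2.633/EI.
Compatibility: M_C·(L₁+L₂)/(3EI) = θ_0, giving M_C = 118.6 kN·m (hogging).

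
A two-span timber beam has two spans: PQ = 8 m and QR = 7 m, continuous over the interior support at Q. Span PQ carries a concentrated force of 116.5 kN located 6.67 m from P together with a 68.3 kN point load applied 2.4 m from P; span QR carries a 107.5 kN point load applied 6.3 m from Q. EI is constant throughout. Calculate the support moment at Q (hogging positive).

M_Q = 120.3 kN·m

Take M_Q as the redundant. Released structure: two simple spans PQ and QR with a hinge at Q.
Rotations at Q on the released spans (each span's end-slope, ×1/EI):
  span PQ: point load 116.5 at a = 6.67: Pab(L + a)/(6LEI) = 315.9/EI
  span PQ: point load 68.3 at a = 2.4: Pab(L + a)/(6LEI) = 198.9/EI
  span QR: point load 107.5 at a = 6.3: Pab(L + b)/(6LEI) = 86.91/EI
  relative rotation θ_0 = (514.7 + 86.91)/EI = 601.7/EI
A unit hogging moment at Q produces rotation L₁/(3EI) + L₂/(3EI) = 5/EI.
Compatibility: M_Q·(L₁+L₂)/(3EI) = θ_0, giving M_Q = 120.3 kN·m (hogging).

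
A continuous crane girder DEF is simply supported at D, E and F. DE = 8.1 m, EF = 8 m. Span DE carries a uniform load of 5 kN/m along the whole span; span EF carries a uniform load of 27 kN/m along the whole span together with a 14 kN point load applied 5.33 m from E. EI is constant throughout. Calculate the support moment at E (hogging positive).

M_E = 136.2 kN·m

Insert a hinge at E; M_E is the redundant, and each span becomes simply supported.
Rotations at E on the released spans (each span's end-slope, ×1/EI):
  span DE: UDL 5: wL³/(24EI) = 110.7/EI
  span EF: UDL 27: wL³/(24EI) = 576/EI
  span EF: point load 14 at a = 5.33: Pab(L + b)/(6LEI) = 44.29/EI
  relative rotation θ_0 = (110.7 + 620.3)/EI = 731/EI
A unit hogging moment at E produces rotation L₁/(3EI) + L₂/(3EI) = 5.367/EI.
Slope continuity at E: θ_0 = M_E·5.367/EI, so M_E = 731/5.367 = 136.2 kN·m (hogging).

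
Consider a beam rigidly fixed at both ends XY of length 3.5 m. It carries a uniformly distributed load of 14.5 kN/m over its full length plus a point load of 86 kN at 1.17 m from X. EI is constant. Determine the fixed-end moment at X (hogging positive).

M_X = 59.39 kN·m

Take the two fixed-end moments M_X, M_Y as redundants; the released structure is the simple span XY.
End rotations of the released simple span under the applied load (×1/EI):
  at X: UDL 14.5: wL³/(24EI) = 25.9/EI
  at Y: UDL 14.5: wL³/(24EI) = 25.9/EI
  at X: point load 86 at a = 1.17: Pab(L + b)/(6LEI) = 65.09/EI
  at Y: point load 86 at a = 1.17: Pab(L + a)/(6LEI) = 52.14/EI
  θ_X0 = 90.99/EI,  θ_Y0 = 78.04/EI
Flexibility coefficients: a unit moment at one end gives L/(3EI) there and L/(6EI) at the far end, so f₁₁ = f₂₂ = 1.167/EI and f₁₂ = f₂₁ = 0.5833/EI.
Compatibility — zero rotation at each built-in end:
  1.167 M_X + 0.5833 M_Y = 90.99
  0.5833 M_X + 1.167 M_Y = 78.04
Solving the pair gives M_X = 59.39 kN·m and M_Y = 37.19 kN·m (hogging).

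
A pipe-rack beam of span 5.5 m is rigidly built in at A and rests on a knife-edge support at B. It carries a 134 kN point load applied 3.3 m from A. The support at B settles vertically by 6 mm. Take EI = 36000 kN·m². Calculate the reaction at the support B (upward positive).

R_B = 53.99 kN

Remove the prop at B; the released (primary) structure is a cantilever built in at A.
Downward deflection at the released point B due to the loads:
  point load 134 at a = 3.3: Pa²(3L − a)/(6EI) = 3210/EI
Flexibility coefficient — unit upward force at B: δ_{BB} = L³/(3EI) = 55.46/EI.
With EI = 36000 kN·m²: δ_0 = 0.089177 m and δ_{BB} = 0.001541 m/kN.
Compatibility — the beam at B must follow the support down by 0.006 m: δ_0 − R_B·δ_{BB} = 0.006, so R_B = (0.089177 − 0.006)/0.001541 = 53.99 kN.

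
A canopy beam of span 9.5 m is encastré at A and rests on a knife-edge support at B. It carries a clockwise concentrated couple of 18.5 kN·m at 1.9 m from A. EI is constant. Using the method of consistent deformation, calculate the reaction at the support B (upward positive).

R_B = 1.052 kN

Take the reaction at B as the redundant and release it; the primary structure is a cantilever fixed at A.
Free-end deflection of the primary structure under the applied loading (downward +):
  clockwise couple 18.5 at a = 1.9: M₀a(2L − a)/(2EI) = 300.5/EI
Flexibility coefficient — unit upward force at B: δ_{BB} = L³/(3EI) = 285.8/EI.
The prop prevents deflection at B: R_B = δ_0/δ_{BB} = 300.5/285.8 = 1.052 kN.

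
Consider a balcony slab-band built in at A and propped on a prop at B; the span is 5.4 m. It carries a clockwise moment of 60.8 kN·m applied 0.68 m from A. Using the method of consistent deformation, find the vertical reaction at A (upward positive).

Choose R_B as the redundant. The primary structure is the cantilever fixed at A.
Primary-structure tip deflection at B by superposition:
  clockwise couple 60.8 at a = 0.68: M₀a(2L − a)/(2EI) = 209.2/EI
Flexibility coefficient — unit upward force at B: δ_{BB} = L³/(3EI) = 52.49/EI.
The prop prevents deflection at B: R_B = δ_0/δ_{BB} = 209.2/52.49 = 3.986 kN.
Vertical equilibrium: R_A = ΣP − R_B = 0 − 3.986 = -3.986 kN.

R_A = -3.986 kN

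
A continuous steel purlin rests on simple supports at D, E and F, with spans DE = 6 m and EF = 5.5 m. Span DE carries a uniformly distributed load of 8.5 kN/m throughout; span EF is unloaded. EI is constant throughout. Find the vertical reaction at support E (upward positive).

Take M_E as the redundant. Released structure: two simple spans DE and EF with a hinge at E.
End slopes at the hinge E, treating each span as simply supported:
  span DE: UDL 8.5: wL³/(24EI) = 76.5/EI
  relative rotation θ_0 = (76.5 + 0)/EI = 76.5/EI
A unit hogging moment at E produces rotation L₁/(3EI) + L₂/(3EI) = 3.833/EI.
Compatibility: M_E·(L₁+L₂)/(3EI) = θ_0, giving M_E = 19.96 kN·m (hogging).
Span DE, ΣM about D with M_E applied at E: R_E^{DE}·6 = 153 + 19.96, so R_E^{DE} = 28.83 kN and R_D = 51 − 28.83 = 22.17 kN.
Span EF, ΣM about F: R_E^{EF}·5.5 = 0 + 19.96, so R_E^{EF} = 3.628 kN and R_F = 0 − 3.628 = -3.628 kN.
R_E = 28.83 + 3.628 = 32.45 kN.

R_E = 32.45 kN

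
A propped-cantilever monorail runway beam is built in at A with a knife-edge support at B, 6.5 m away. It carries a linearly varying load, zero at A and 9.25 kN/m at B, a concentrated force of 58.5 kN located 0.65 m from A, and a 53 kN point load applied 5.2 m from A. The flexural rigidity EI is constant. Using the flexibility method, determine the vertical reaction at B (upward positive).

R_B = 54.69 kN

Release the roller at B. Primary structure: cantilever fixed at A.
Primary-structure tip deflection at B by superposition:
  triangular load, peak 9.25 at the free end: 11w₀L⁴/(120EI) = 1514/EI
  point load 58.5 at a = 0.65: Pa²(3L − a)/(6EI) = 77.65/EI
  point load 53 at a = 5.2: Pa²(3L − a)/(6EI) = 3416/EI
  δ_0 = 5007/EI
Flexibility coefficient — unit upward force at B: δ_{BB} = L³/(3EI) = 91.54/EI.
Compatibility at B: δ_0 − R_B·δ_{BB} = 0, so R_B = 5007/91.54 = 54.69 kN.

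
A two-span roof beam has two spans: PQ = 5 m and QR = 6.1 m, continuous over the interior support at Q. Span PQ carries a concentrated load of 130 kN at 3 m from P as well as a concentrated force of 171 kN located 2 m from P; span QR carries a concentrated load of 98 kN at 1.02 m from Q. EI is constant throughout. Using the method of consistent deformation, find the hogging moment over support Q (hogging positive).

Take M_Q as the redundant. Released structure: two simple spans PQ and QR with a hinge at Q.
Discontinuity in slope at Q on the released structure — sum the simple-span end rotations:
  span PQ: point load 130 at a = 3: Pab(L + a)/(6LEI) = 208/EI
  span PQ: point load 171 at a = 2: Pab(L + a)/(6LEI) = 239.4/EI
  span QR: point load 98 at a = 1.02: Pab(L + b)/(6LEI) = 155.1/EI
  relative rotation θ_0 = (447.4 + 155.1)/EI = 602.5/EI
A unit hogging moment at Q produces rotation L₁/(3EI) + L₂/(3EI) = 3.7/EI.
Compatibility: M_Q·(L₁+L₂)/(3EI) = θ_0, giving M_Q = 162.8 kN·m (hogging).

M_Q = 162.8 kN·m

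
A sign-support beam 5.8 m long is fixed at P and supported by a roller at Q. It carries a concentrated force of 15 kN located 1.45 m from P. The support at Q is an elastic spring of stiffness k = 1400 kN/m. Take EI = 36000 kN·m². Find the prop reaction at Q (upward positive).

Choose R_Q as the redundant. The primary structure is the cantilever fixed at P.
Deflection at Q on the released cantilever, summing each load's contribution:
  point load 15 at a = 1.45: Pa²(3L − a)/(6EI) = 83.84/EI
Flexibility coefficient — unit upward force at Q: δ_{QQ} = L³/(3EI) = 65.04/EI.
With EI = 36000 kN·m²: δ_0 = 0.002329 m and δ_{QQ} = 0.001807 m/kN.
Compatibility — the spring shortens by R_Q/k under the reaction it provides: δ_0 − R_Q·δ_{QQ} = R_Q/k. With 1/k = 0.000714 m/kN, R_Q = δ_0 / (δ_{QQ} + 1/k) = 0.002329 / (0.001807 + 0.000714) = 0.9238 kN.

R_Q = 0.9238 kN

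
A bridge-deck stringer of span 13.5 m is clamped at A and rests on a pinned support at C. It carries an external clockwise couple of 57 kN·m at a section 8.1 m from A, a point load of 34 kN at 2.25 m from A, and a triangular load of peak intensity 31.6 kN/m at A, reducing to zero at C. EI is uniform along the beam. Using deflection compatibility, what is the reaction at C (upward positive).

R_C = 49.32 kN

Choose R_C as the redundant. The primary structure is the cantilever fixed at A.
Primary-structure tip deflection at C by superposition:
  clockwise couple 57 at a = 8.1: M₀a(2L − a)/(2EI) = 4363/EI
  point load 34 at a = 2.25: Pa²(3L − a)/(6EI) = 1097/EI
  triangular load, peak 31.6 at the fixed end: w₀L⁴/(30EI) = 34987/EI
  δ_0 = 40447/EI
Tip deflection under a unit load at C: L³/(3EI) = 820.1/EI.
Compatibility at C: δ_0 − R_C·δ_{CC} = 0, so R_C = 40447/820.1 = 49.32 kN.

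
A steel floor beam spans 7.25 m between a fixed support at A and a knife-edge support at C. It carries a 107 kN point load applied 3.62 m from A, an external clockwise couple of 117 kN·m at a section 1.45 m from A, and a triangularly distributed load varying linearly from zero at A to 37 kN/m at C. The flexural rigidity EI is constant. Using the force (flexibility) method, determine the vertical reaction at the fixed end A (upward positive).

Release the roller at C. Primary structure: cantilever fixed at A.
Free-end deflection of the primary structure under the applied loading (downward +):
  point load 107 at a = 3.62: Pa²(3L − a)/(6EI) = 4237/EI
  clockwise couple 117 at a = 1.45: M₀a(2L − a)/(2EI) = 1107/EI
  triangular load, peak 37 at the free end: 11w₀L⁴/(120EI) = 9371/EI
  δ_0 = 14714/EI
Tip deflection under a unit load at C: L³/(3EI) = 127/EI.
The prop prevents deflection at C: R_C = δ_0/δ_{CC} = 14714/127 = 115.8 kN.
Vertical equilibrium: R_A = ΣP − R_C = 241.1 − 115.8 = 125.3 kN.

R_A = 125.3 kN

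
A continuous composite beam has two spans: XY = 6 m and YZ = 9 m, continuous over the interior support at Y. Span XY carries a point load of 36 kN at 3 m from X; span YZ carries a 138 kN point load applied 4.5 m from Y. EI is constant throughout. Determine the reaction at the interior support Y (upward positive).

Insert a hinge at Y; M_Y is the redundant, and each span becomes simply supported.
Rotations at Y on the released spans (each span's end-slope, ×1/EI):
  span XY: point load 36 at a = 3: Pab(L + a)/(6LEI) = 81/EI
  span YZ: point load 138 at a = 4.5: Pab(L + b)/(6LEI) = 698.6/EI
  relative rotation θ_0 = (81 + 698.6)/EI = 779.6/EI
A unit hogging moment at Y produces rotation L₁/(3EI) + L₂/(3EI) = 5/EI.
Slope continuity at Y: θ_0 = M_Y·5/EI, so M_Y = 779.6/5 = 155.9 kN·m (hogging).
Span XY, ΣM about X with M_Y applied at Y: R_Y^{XY}·6 = 108 + 155.9, so R_Y^{XY} = 43.99 kN and R_X = 36 − 43.99 = -7.987 kN.
Span YZ, ΣM about Z: R_Y^{YZ}·9 = 621 + 155.9, so R_Y^{YZ} = 86.33 kN and R_Z = 138 − 86.33 = 51.67 kN.
R_Y = 43.99 + 86.33 = 130.3 kN.

R_Y = 130.3 kN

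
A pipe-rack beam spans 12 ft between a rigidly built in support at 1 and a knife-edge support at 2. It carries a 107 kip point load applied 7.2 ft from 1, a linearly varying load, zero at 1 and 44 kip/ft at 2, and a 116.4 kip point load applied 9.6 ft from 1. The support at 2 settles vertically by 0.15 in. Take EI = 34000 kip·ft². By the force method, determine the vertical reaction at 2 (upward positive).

R_2 = 272.6 kip

Release the roller at 2. Primary structure: cantilever fixed at 1.
Free-end deflection of the primary structure under the applied loading (downward +):
  point load 107 at a = 7.2: Pa²(3L − a)/(6EI) = 26625/EI
  triangular load, peak 44 at the free end: 11w₀L⁴/(120EI) = 83635/EI
  point load 116.4 at a = 9.6: Pa²(3L − a)/(6EI) = 47201/EI
  δ_0 = 157461/EI
Flexibility coefficient — unit upward force at 2: δ_{22} = L³/(3EI) = 576/EI.
With EI = 34000 kip·ft²: δ_0 = 4.6312 ft and δ_{22} = 0.016941 ft/kip.
Compatibility — the beam at 2 must follow the support down by 0.0125 ft: δ_0 − R_2·δ_{22} = 0.0125, so R_2 = (4.6312 − 0.0125)/0.016941 = 272.6 kip.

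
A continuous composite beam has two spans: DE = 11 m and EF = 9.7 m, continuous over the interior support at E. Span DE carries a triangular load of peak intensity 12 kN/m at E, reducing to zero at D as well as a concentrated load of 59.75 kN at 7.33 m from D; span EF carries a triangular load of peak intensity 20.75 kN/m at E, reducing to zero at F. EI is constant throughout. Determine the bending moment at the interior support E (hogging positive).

M_E = 177.1 kN·m

Take M_E as the redundant. Released structure: two simple spans DE and EF with a hinge at E.
Discontinuity in slope at E on the released structure — sum the simple-span end rotations:
  span DE: triangular load, peak 12: w₀L³/(45EI) = 354.9/EI
  span DE: point load 59.75 at a = 7.33: Pab(L + a)/(6LEI) = 446.4/EI
  span EF: triangular load, peak 20.75: w₀L³/(45EI) = 420.8/EI
  relative rotation θ_0 = (801.3 + 420.8)/EI = 1222/EI
A unit hogging moment at E produces rotation L₁/(3EI) + L₂/(3EI) = 6.9/EI.
Slope continuity at E: θ_0 = M_E·6.9/EI, so M_E = 1222/6.9 = 177.1 kN·m (hogging).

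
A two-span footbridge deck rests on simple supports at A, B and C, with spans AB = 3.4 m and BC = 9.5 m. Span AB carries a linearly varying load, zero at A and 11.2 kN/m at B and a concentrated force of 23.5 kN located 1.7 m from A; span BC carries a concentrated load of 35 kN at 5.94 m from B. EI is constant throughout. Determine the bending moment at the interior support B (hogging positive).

M_B = 45.66 kN·m

Take M_B as the redundant. Released structure: two simple spans AB and BC with a hinge at B.
Discontinuity in slope at B on the released structure — sum the simple-span end rotations:
  span AB: triangular load, peak 11.2: w₀L³/(45EI) = 9.782/EI
  span AB: point load 23.5 at a = 1.7: Pab(L + a)/(6LEI) = 16.98/EI
  span BC: point load 35 at a = 5.94: Pab(L + b)/(6LEI) = 169.6/EI
  relative rotation θ_0 = (26.76 + 169.6)/EI = 196.3/EI
A unit hogging moment at B produces rotation L₁/(3EI) + L₂/(3EI) = 4.3/EI.
Compatibility: M_B·(L₁+L₂)/(3EI) = θ_0, giving M_B = 45.66 kN·m (hogging).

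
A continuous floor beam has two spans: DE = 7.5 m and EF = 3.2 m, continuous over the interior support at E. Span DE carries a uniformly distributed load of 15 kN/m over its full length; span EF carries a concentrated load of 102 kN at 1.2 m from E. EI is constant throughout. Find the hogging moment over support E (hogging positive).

M_E = 92.52 kN·m

Take M_E as the redundant. Released structure: two simple spans DE and EF with a hinge at E.
Rotations at E on the released spans (each span's end-slope, ×1/EI):
  span DE: UDL 15: wL³/(24EI) = 263.7/EI
  span EF: point load 102 at a = 1.2: Pab(L + b)/(6LEI) = 66.3/EI
  relative rotation θ_0 = (263.7 + 66.3)/EI = 330/EI
A unit hogging moment at E produces rotation L₁/(3EI) + L₂/(3EI) = 3.567/EI.
Slope continuity at E: θ_0 = M_E·3.567/EI, so M_E = 330/3.567 = 92.52 kN·m (hogging).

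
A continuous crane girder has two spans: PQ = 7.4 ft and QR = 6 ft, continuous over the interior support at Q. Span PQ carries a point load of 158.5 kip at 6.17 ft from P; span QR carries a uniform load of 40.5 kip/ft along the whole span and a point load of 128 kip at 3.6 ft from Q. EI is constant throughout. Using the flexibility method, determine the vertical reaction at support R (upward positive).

Take M_Q as the redundant. Released structure: two simple spans PQ and QR with a hinge at Q.
Rotations at Q on the released spans (each span's end-slope, ×1/EI):
  span PQ: point load 158.5 at a = 6.17: Pab(L + a)/(6LEI) = 367.6/EI
  span QR: UDL 40.5: wL³/(24EI) = 364.5/EI
  span QR: point load 128 at a = 3.6: Pab(L + b)/(6LEI) = 258/EI
  relative rotation θ_0 = (367.6 + 622.5)/EI = 990.2/EI
A unit hogging moment at Q produces rotation L₁/(3EI) + L₂/(3EI) = 4.467/EI.
Compatibility: M_Q·(L₁+L₂)/(3EI) = θ_0, giving M_Q = 221.7 kip·ft (hogging).
Span QR, ΣM about R: R_Q^{QR}·6 = 1036 + 221.7, so R_Q^{QR} = 209.6 kip and R_R = 371 − 209.6 = 161.4 kip.

R_R = 161.4 kip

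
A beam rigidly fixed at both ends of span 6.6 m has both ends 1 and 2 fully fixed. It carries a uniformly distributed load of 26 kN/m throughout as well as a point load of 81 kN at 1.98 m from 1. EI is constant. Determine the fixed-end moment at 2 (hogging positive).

M_2 = 128.1 kN·m

Take the two fixed-end moments M_1, M_2 as redundants; the released structure is the simple span 12.
End rotations of the released simple span under the applied load (×1/EI):
  at 1: UDL 26: wL³/(24EI) = 311.5/EI
  at 2: UDL 26: wL³/(24EI) = 311.5/EI
  at 1: point load 81 at a = 1.98: Pab(L + b)/(6LEI) = 209.9/EI
  at 2: point load 81 at a = 1.98: Pab(L + a)/(6LEI) = 160.5/EI
  θ_10 = 521.4/EI,  θ_20 = 472/EI
Flexibility coefficients: a unit moment at one end gives L/(3EI) there and L/(6EI) at the far end, so f₁₁ = f₂₂ = 2.2/EI and f₁₂ = f₂₁ = 1.1/EI.
Compatibility — zero rotation at each built-in end:
  2.2 M_1 + 1.1 M_2 = 521.4
  1.1 M_1 + 2.2 M_2 = 472
Solving the pair gives M_1 = 173 kN·m and M_2 = 128.1 kN·m (hogging).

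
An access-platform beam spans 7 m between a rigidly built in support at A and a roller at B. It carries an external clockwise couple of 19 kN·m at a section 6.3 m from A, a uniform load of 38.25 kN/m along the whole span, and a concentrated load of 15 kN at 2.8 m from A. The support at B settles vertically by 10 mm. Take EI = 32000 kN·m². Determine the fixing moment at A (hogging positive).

Remove the prop at B; the released (primary) structure is a cantilever built in at A.
Free-end deflection of the primary structure under the applied loading (downward +):
  clockwise couple 19 at a = 6.3: M₀a(2L − a)/(2EI) = 460.8/EI
  UDL 38.25: wL⁴/(8EI) = 11480/EI
  point load 15 at a = 2.8: Pa²(3L − a)/(6EI) = 356.7/EI
  δ_0 = 12297/EI
Tip deflection under a unit load at B: L³/(3EI) = 114.3/EI.
With EI = 32000 kN·m²: δ_0 = 0.38429 m and δ_{BB} = 0.003573 m/kN.
Compatibility — the beam at B must follow the support down by 0.01 m: δ_0 − R_B·δ_{BB} = 0.01, so R_B = (0.38429 − 0.01)/0.003573 = 104.8 kN.
Moment equilibrium about A: M_A = Σ(load moments about A) − R_B·L = 998.1 − 104.8×7 = 264.8 kN·m.

M_A = 264.8 kN·m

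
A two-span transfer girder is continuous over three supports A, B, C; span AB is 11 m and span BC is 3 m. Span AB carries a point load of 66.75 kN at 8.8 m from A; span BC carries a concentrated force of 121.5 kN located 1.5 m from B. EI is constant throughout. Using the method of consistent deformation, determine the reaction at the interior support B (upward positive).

R_B = 155.6 kN

Insert a hinge at B; M_B is the redundant, and each span becomes simply supported.
Rotations at B on the released spans (each span's end-slope, ×1/EI):
  span AB: point load 66.75 at a = 8.8: Pab(L + a)/(6LEI) = 387.7/EI
  span BC: point load 121.5 at a = 1.5: Pab(L + b)/(6LEI) = 68.34/EI
  relative rotation θ_0 = (387.7 + 68.34)/EI = 456/EI
A unit hogging moment at B produces rotation L₁/(3EI) + L₂/(3EI) = 4.667/EI.
Compatibility: M_B·(L₁+L₂)/(3EI) = θ_0, giving M_B = 97.72 kN·m (hogging).
Span AB, ΣM about A with M_B applied at B: R_B^{AB}·11 = 587.4 + 97.72, so R_B^{AB} = 62.28 kN and R_A = 66.75 − 62.28 = 4.466 kN.
Span BC, ΣM about C: R_B^{BC}·3 = 182.2 + 97.72, so R_B^{BC} = 93.32 kN and R_C = 121.5 − 93.32 = 28.18 kN.
R_B = 62.28 + 93.32 = 155.6 kN.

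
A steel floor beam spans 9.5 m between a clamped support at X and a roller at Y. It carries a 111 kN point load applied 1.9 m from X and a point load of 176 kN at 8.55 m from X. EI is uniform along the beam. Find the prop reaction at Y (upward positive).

Remove the prop at Y; the released (primary) structure is a cantilever built in at X.
Free-end deflection of the primary structure under the applied loading (downward +):
  point load 111 at a = 1.9: Pa²(3L − a)/(6EI) = 1776/EI
  point load 176 at a = 8.55: Pa²(3L − a)/(6EI) = 42780/EI
  δ_0 = 44556/EI
Tip deflection under a unit load at Y: L³/(3EI) = 285.8/EI.
The prop prevents deflection at Y: R_Y = δ_0/δ_{YY} = 44556/285.8 = 155.9 kN.

R_Y = 155.9 kN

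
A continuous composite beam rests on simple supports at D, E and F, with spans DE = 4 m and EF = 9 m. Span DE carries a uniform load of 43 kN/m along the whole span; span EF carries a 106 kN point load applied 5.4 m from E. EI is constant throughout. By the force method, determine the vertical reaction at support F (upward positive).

Insert a hinge at E; M_E is the redundant, and each span becomes simply supported.
Rotations at E on the released spans (each span's end-slope, ×1/EI):
  span DE: UDL 43: wL³/(24EI) = 114.7/EI
  span EF: point load 106 at a = 5.4: Pab(L + b)/(6LEI) = 480.8/EI
  relative rotation θ_0 = (114.7 + 480.8)/EI = 595.5/EI
A unit hogging moment at E produces rotation L₁/(3EI) + L₂/(3EI) = 4.333/EI.
Slope continuity at E: θ_0 = M_E·4.333/EI, so M_E = 595.5/4.333 = 137.4 kN·m (hogging).
Span EF, ΣM about F: R_E^{EF}·9 = 381.6 + 137.4, so R_E^{EF} = 57.67 kN and R_F = 106 − 57.67 = 48.33 kN.

R_F = 48.33 kN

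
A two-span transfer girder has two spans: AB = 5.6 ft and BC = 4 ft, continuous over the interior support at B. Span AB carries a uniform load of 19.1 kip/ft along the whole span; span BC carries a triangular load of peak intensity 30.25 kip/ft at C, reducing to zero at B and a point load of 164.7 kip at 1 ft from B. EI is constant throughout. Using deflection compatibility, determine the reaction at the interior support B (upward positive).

R_B = 240.2 kip

Take M_B as the redundant. Released structure: two simple spans AB and BC with a hinge at B.
Discontinuity in slope at B on the released structure — sum the simple-span end rotations:
  span AB: UDL 19.1: wL³/(24EI) = 139.8/EI
  span BC: triangular load, peak 30.25: 7w₀L³/(360EI) = 37.64/EI
  span BC: point load 164.7 at a = 1: Pab(L + b)/(6LEI) = 144.1/EI
  relative rotation θ_0 = (139.8 + 181.8)/EI = 321.5/EI
A unit hogging moment at B produces rotation L₁/(3EI) + L₂/(3EI) = 3.2/EI.
Slope continuity at B: θ_0 = M_B·3.2/EI, so M_B = 321.5/3.2 = 100.5 kip·ft (hogging).
Span AB, ΣM about A with M_B applied at B: R_B^{AB}·5.6 = 299.5 + 100.5, so R_B^{AB} = 71.42 kip and R_A = 107 − 71.42 = 35.54 kip.
Span BC, ΣM about C: R_B^{BC}·4 = 574.8 + 100.5, so R_B^{BC} = 168.8 kip and R_C = 225.2 − 168.8 = 56.39 kip.
R_B = 71.42 + 168.8 = 240.2 kip.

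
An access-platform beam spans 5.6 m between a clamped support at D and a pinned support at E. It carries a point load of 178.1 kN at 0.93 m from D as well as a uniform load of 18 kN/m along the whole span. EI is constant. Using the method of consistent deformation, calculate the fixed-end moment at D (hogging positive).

M_D = 197.2 kN·m

Take the reaction at E as the redundant and release it; the primary structure is a cantilever fixed at D.
Free-end deflection of the primary structure under the applied loading (downward +):
  point load 178.1 at a = 0.93: Pa²(3L − a)/(6EI) = 407.4/EI
  UDL 18: wL⁴/(8EI) = 2213/EI
  δ_0 = 2620/EI
Flexibility coefficient — unit upward force at E: δ_{EE} = L³/(3EI) = 58.54/EI.
Compatibility at E: δ_0 − R_E·δ_{EE} = 0, so R_E = 2620/58.54 = 44.76 kN.
Moment equilibrium about D: M_D = Σ(load moments about D) − R_E·L = 447.9 − 44.76×5.6 = 197.2 kN·m.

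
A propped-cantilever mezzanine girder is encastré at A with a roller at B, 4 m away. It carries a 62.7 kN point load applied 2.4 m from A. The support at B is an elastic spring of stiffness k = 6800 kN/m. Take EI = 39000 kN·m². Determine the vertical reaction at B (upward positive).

Release the roller at B. Primary structure: cantilever fixed at A.
Free-end deflection of the primary structure under the applied loading (downward +):
  point load 62.7 at a = 2.4: Pa²(3L − a)/(6EI) = 577.8/EI
Flexibility coefficient — unit upward force at B: δ_{BB} = L³/(3EI) = 21.33/EI.
With EI = 39000 kN·m²: δ_0 = 0.014816 m and δ_{BB} = 0.000547 m/kN.
Compatibility — the spring shortens by R_B/k under the reaction it provides: δ_0 − R_B·δ_{BB} = R_B/k. With 1/k = 0.000147 m/kN, R_B = δ_0 / (δ_{BB} + 1/k) = 0.014816 / (0.000547 + 0.000147) = 21.35 kN.

R_B = 21.35 kN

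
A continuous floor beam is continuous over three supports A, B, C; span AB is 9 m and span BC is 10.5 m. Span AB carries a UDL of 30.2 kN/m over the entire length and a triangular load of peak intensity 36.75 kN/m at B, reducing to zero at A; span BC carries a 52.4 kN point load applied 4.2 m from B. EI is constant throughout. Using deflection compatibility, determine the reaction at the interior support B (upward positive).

Insert a hinge at B; M_B is the redundant, and each span becomes simply supported.
End slopes at the hinge B, treating each span as simply supported:
  span AB: UDL 30.2: wL³/(24EI) = 917.3/EI
  span AB: triangular load, peak 36.75: w₀L³/(45EI) = 595.4/EI
  span BC: point load 52.4 at a = 4.2: Pab(L + b)/(6LEI) = 369.7/EI
  relative rotation θ_0 = (1513 + 369.7)/EI = 1882/EI
A unit hogging moment at B produces rotation L₁/(3EI) + L₂/(3EI) = 6.5/EI.
Compatibility: M_B·(L₁+L₂)/(3EI) = θ_0, giving M_B = 289.6 kN·m (hogging).
Span AB, ΣM about A with M_B applied at B: R_B^{AB}·9 = 2215 + 289.6, so R_B^{AB} = 278.3 kN and R_A = 437.2 − 278.3 = 158.8 kN.
Span BC, ΣM about C: R_B^{BC}·10.5 = 330.1 + 289.6, so R_B^{BC} = 59.02 kN and R_C = 52.4 − 59.02 = -6.621 kN.
R_B = 278.3 + 59.02 = 337.3 kN.

R_B = 337.3 kN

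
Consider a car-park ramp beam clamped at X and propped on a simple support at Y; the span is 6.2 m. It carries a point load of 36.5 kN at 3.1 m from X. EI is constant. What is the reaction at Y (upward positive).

R_Y = 11.41 kN

Remove the prop at Y; the released (primary) structure is a cantilever built in at X.
Deflection at Y on the released cantilever, summing each load's contribution:
  point load 36.5 at a = 3.1: Pa²(3L − a)/(6EI) = 906.1/EI
Tip deflection under a unit load at Y: L³/(3EI) = 79.44/EI.
Compatibility at Y: δ_0 − R_Y·δ_{YY} = 0, so R_Y = 906.1/79.44 = 11.41 kN.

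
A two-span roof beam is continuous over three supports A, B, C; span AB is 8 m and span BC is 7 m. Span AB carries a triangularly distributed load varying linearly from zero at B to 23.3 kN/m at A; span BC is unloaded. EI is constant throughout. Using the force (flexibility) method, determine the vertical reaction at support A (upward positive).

Take M_B as the redundant. Released structure: two simple spans AB and BC with a hinge at B.
Discontinuity in slope at B on the released structure — sum the simple-span end rotations:
  span AB: triangular load, peak 23.3: 7w₀L³/(360EI) = 232/EI
  relative rotation θ_0 = (232 + 0)/EI = 232/EI
A unit hogging moment at B produces rotation L₁/(3EI) + L₂/(3EI) = 5/EI.
Compatibility: M_B·(L₁+L₂)/(3EI) = θ_0, giving M_B = 46.39 kN·m (hogging).
Span AB, ΣM about A with M_B applied at B: R_B^{AB}·8 = 248.5 + 46.39, so R_B^{AB} = 36.87 kN and R_A = 93.2 − 36.87 = 56.33 kN.

R_A = 56.33 kN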